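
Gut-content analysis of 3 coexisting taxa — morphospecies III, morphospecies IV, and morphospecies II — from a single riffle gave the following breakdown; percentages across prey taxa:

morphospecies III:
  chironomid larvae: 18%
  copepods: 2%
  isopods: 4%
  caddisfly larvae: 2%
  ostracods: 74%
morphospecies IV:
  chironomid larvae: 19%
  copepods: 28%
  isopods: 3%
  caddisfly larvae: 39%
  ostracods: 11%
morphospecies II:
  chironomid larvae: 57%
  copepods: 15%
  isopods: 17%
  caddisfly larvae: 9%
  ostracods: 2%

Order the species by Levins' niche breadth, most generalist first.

morphospecies IV > morphospecies II > morphospecies III

Convert percentages to proportions (divide by 100).
Σp_IIIᵢ² = 0.18² + 0.02² + 0.04² + 0.02² + 0.74² = 0.0324 + 0.0004 + 0.0016 + 0.0004 + 0.5476 = 0.5824
B_III = 1 / 0.5824 = 1.7170
Σp_IVᵢ² = 0.19² + 0.28² + 0.03² + 0.39² + 0.11² = 0.0361 + 0.0784 + 0.0009 + 0.1521 + 0.0121 = 0.2796
B_IV = 1 / 0.2796 = 3.5765
Σp_IIᵢ² = 0.57² + 0.15² + 0.17² + 0.09² + 0.02² = 0.3249 + 0.0225 + 0.0289 + 0.0081 + 0.0004 = 0.3848
B_II = 1 / 0.3848 = 2.5988
Ranking by B (broadest → narrowest): morphospecies IV (3.58) > morphospecies II (2.60) > morphospecies III (1.72)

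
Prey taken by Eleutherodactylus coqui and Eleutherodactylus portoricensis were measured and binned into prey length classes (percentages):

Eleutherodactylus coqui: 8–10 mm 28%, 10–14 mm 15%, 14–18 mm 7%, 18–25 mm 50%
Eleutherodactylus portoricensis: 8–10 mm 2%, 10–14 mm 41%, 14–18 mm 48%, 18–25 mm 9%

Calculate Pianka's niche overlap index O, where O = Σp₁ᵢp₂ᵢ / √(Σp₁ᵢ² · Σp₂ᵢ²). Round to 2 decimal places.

0.38

Convert percentages to proportions (divide by 100).
Σ p₁ᵢp₂ᵢ = 0.0056 + 0.0615 + 0.0336 + 0.0450 = 0.1457
Σp_1ᵢ² = 0.28² + 0.15² + 0.07² + 0.50² = 0.0784 + 0.0225 + 0.0049 + 0.2500 = 0.3558
Σp_2ᵢ² = 0.02² + 0.41² + 0.48² + 0.09² = 0.0004 + 0.1681 + 0.2304 + 0.0081 = 0.4070
O = 0.1457 / √(0.3558 × 0.4070) = 0.1457 / 0.38054 = 0.3829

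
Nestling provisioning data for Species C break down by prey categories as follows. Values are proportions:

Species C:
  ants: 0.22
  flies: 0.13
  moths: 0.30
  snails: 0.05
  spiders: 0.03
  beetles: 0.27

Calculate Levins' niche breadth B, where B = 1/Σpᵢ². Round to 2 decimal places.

Σpᵢ² = 0.22² + 0.13² + 0.30² + 0.05² + 0.03² + 0.27² = 0.0484 + 0.0169 + 0.0900 + 0.0025 + 0.0009 + 0.0729 = 0.2316
B = 1 / 0.2316 = 4.3178

4.32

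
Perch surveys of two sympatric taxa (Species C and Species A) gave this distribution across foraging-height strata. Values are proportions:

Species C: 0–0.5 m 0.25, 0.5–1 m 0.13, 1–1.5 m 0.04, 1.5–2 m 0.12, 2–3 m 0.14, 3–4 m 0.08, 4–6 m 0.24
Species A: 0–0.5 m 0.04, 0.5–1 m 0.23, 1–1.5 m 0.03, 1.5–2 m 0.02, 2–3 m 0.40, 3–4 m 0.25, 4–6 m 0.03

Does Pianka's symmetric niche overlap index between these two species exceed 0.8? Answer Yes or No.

No

Σ p₁ᵢp₂ᵢ = 0.0100 + 0.0299 + 0.0012 + 0.0024 + 0.0560 + 0.0200 + 0.0072 = 0.1267
Σp_1ᵢ² = 0.25² + 0.13² + 0.04² + 0.12² + 0.14² + 0.08² + 0.24² = 0.0625 + 0.0169 + 0.0016 + 0.0144 + 0.0196 + 0.0064 + 0.0576 = 0.1790
Σp_2ᵢ² = 0.04² + 0.23² + 0.03² + 0.02² + 0.40² + 0.25² + 0.03² = 0.0016 + 0.0529 + 0.0009 + 0.0004 + 0.1600 + 0.0625 + 0.0009 = 0.2792
O = 0.1267 / √(0.1790 × 0.2792) = 0.1267 / 0.22355 = 0.5668
O = 0.5668 < 0.8 → No.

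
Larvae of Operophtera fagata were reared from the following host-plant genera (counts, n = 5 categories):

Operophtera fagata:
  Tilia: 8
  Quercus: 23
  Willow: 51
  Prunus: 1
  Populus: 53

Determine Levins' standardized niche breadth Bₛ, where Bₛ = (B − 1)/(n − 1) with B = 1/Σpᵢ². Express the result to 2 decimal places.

0.52

Proportions for Operophtera fagata (n=136): 8/136=0.0588, 23/136=0.1691, 51/136=0.3750, 1/136=0.0074, 53/136=0.3897
Σpᵢ² = 0.0588² + 0.1691² + 0.3750² + 0.0074² + 0.3897² = 0.003457 + 0.028595 + 0.140625 + 0.000055 + 0.151866 = 0.324598
B = 1 / 0.324598 = 3.0807
Bₛ = (B − 1)/(n − 1) = (3.0807 − 1)/(5 − 1) = 2.0807/4 = 0.5202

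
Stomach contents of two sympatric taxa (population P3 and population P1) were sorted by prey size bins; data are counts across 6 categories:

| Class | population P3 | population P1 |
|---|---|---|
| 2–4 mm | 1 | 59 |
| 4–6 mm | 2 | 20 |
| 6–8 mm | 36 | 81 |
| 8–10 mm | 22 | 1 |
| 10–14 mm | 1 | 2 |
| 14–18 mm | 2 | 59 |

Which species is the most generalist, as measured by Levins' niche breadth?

Proportions for population P3 (n=64): 1/64=0.0156, 2/64=0.0313, 36/64=0.5625, 22/64=0.3438, 1/64=0.0156, 2/64=0.0313
Proportions for population P1 (n=222): 59/222=0.2658, 20/222=0.0901, 81/222=0.3649, 1/222=0.0045, 2/222=0.0090, 59/222=0.2658
Σp_P3ᵢ² = 0.0156² + 0.0313² + 0.5625² + 0.3438² + 0.0156² + 0.0313² = 0.000243 + 0.000980 + 0.316406 + 0.118198 + 0.000243 + 0.000980 = 0.437050
B_P3 = 1 / 0.437050 = 2.2881
Σp_P1ᵢ² = 0.2658² + 0.0901² + 0.3649² + 0.0045² + 0.0090² + 0.2658² = 0.070650 + 0.008118 + 0.133152 + 0.000020 + 0.000081 + 0.070650 = 0.282671
B_P1 = 1 / 0.282671 = 3.5377
Highest B → broadest niche (most generalist): population P1 (B = 3.54).

population P1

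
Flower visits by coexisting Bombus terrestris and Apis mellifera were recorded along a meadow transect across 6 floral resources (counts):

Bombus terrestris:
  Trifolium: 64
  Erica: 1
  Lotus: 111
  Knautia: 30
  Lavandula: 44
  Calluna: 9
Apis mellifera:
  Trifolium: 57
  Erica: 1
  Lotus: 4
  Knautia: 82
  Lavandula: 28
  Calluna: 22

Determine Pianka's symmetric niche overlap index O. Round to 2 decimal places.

0.54

Proportions for Bombus terrestris (n=259): 64/259=0.2471, 1/259=0.0039, 111/259=0.4286, 30/259=0.1158, 44/259=0.1699, 9/259=0.0347
Proportions for Apis mellifera (n=194): 57/194=0.2938, 1/194=0.0052, 4/194=0.0206, 82/194=0.4227, 28/194=0.1443, 22/194=0.1134
Σ p₁ᵢp₂ᵢ = 0.072598 + 0.000020 + 0.008829 + 0.048949 + 0.024517 + 0.003935 = 0.158848
Σp_1ᵢ² = 0.2471² + 0.0039² + 0.4286² + 0.1158² + 0.1699² + 0.0347² = 0.061058 + 0.000015 + 0.183698 + 0.013410 + 0.028866 + 0.001204 = 0.288251
Σp_2ᵢ² = 0.2938² + 0.0052² + 0.0206² + 0.4227² + 0.1443² + 0.1134² = 0.086318 + 0.000027 + 0.000424 + 0.178675 + 0.020822 + 0.012860 = 0.299126
O = 0.158848 / √(0.288251 × 0.299126) = 0.158848 / 0.2936382 = 0.5410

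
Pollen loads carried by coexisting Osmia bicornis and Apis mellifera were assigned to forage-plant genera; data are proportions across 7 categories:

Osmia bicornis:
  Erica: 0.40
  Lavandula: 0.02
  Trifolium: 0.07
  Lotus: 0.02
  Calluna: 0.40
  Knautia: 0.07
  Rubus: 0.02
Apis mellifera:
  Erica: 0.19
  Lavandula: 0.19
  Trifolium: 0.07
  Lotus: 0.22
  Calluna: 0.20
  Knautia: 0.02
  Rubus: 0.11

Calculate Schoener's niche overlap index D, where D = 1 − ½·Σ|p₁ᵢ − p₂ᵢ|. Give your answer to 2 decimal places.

0.54

Σ|p₁ᵢ − p₂ᵢ| = 0.21 + 0.17 + 0.00 + 0.20 + 0.20 + 0.05 + 0.09 = 0.92
D = 1 − ½ × 0.92 = 1 − 0.460 = 0.5400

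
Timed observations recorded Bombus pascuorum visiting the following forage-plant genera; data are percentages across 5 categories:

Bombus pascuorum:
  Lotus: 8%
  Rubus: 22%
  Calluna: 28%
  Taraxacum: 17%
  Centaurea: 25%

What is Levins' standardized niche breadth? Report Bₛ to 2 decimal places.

Convert percentages to proportions (divide by 100).
Σpᵢ² = 0.08² + 0.22² + 0.28² + 0.17² + 0.25² = 0.0064 + 0.0484 + 0.0784 + 0.0289 + 0.0625 = 0.2246
B = 1 / 0.2246 = 4.4524
Bₛ = (B − 1)/(n − 1) = (4.4524 − 1)/(5 − 1) = 3.4524/4 = 0.8631

0.86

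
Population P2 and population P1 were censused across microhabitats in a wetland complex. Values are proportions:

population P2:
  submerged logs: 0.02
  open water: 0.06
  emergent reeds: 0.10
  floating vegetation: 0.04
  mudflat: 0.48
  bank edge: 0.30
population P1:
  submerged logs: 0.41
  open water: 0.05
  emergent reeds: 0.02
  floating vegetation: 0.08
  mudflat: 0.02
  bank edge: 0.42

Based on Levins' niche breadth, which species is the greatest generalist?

Σp_P2ᵢ² = 0.02² + 0.06² + 0.10² + 0.04² + 0.48² + 0.30² = 0.0004 + 0.0036 + 0.0100 + 0.0016 + 0.2304 + 0.0900 = 0.3360
B_P2 = 1 / 0.3360 = 2.9762
Σp_P1ᵢ² = 0.41² + 0.05² + 0.02² + 0.08² + 0.02² + 0.42² = 0.1681 + 0.0025 + 0.0004 + 0.0064 + 0.0004 + 0.1764 = 0.3542
B_P1 = 1 / 0.3542 = 2.8233
Highest B → broadest niche (most generalist): population P2 (B = 2.98).

population P2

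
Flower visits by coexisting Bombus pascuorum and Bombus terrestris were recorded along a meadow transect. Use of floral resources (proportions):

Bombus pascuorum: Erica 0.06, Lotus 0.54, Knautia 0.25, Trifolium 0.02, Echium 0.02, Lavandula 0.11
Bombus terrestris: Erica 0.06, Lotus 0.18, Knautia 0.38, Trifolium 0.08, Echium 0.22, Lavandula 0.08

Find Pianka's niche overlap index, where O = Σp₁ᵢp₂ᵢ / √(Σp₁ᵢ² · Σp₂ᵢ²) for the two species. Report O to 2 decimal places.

Σ p₁ᵢp₂ᵢ = 0.0036 + 0.0972 + 0.0950 + 0.0016 + 0.0044 + 0.0088 = 0.2106
Σp_1ᵢ² = 0.06² + 0.54² + 0.25² + 0.02² + 0.02² + 0.11² = 0.0036 + 0.2916 + 0.0625 + 0.0004 + 0.0004 + 0.0121 = 0.3706
Σp_2ᵢ² = 0.06² + 0.18² + 0.38² + 0.08² + 0.22² + 0.08² = 0.0036 + 0.0324 + 0.1444 + 0.0064 + 0.0484 + 0.0064 = 0.2416
O = 0.2106 / √(0.3706 × 0.2416) = 0.2106 / 0.29923 = 0.7038

0.70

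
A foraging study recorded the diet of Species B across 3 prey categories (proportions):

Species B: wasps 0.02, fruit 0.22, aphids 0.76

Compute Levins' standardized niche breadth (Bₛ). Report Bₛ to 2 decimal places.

0.30

Σpᵢ² = 0.02² + 0.22² + 0.76² = 0.0004 + 0.0484 + 0.5776 = 0.6264
B = 1 / 0.6264 = 1.5964
Bₛ = (B − 1)/(n − 1) = (1.5964 − 1)/(3 − 1) = 0.5964/2 = 0.2982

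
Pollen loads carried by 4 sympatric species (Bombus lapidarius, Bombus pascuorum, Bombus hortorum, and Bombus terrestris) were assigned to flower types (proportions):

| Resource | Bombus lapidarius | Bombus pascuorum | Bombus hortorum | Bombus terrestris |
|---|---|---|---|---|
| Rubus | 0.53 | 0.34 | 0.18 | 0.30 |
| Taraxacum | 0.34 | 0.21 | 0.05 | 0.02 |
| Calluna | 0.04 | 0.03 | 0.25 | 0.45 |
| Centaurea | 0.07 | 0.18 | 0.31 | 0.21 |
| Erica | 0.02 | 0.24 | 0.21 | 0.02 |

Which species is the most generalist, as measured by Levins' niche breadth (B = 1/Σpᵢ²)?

Bombus hortorum

Σp_lapiᵢ² = 0.53² + 0.34² + 0.04² + 0.07² + 0.02² = 0.2809 + 0.1156 + 0.0016 + 0.0049 + 0.0004 = 0.4034
B_lapi = 1 / 0.4034 = 2.4789
Σp_pascᵢ² = 0.34² + 0.21² + 0.03² + 0.18² + 0.24² = 0.1156 + 0.0441 + 0.0009 + 0.0324 + 0.0576 = 0.2506
B_pasc = 1 / 0.2506 = 3.9904
Σp_hortᵢ² = 0.18² + 0.05² + 0.25² + 0.31² + 0.21² = 0.0324 + 0.0025 + 0.0625 + 0.0961 + 0.0441 = 0.2376
B_hort = 1 / 0.2376 = 4.2088
Σp_terrᵢ² = 0.30² + 0.02² + 0.45² + 0.21² + 0.02² = 0.0900 + 0.0004 + 0.2025 + 0.0441 + 0.0004 = 0.3374
B_terr = 1 / 0.3374 = 2.9638
Highest B → broadest niche (most generalist): Bombus hortorum (B = 4.21).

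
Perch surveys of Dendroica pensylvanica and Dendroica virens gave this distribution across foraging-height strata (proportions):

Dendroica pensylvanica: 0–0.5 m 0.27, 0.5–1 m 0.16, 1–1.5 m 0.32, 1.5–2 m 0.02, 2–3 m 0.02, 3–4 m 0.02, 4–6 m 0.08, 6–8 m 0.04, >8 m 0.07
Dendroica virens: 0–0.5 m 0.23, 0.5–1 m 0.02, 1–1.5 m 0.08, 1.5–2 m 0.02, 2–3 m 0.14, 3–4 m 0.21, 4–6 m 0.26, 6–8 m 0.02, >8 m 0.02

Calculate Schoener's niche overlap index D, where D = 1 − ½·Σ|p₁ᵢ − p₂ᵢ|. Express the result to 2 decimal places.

Σ|p₁ᵢ − p₂ᵢ| = 0.04 + 0.14 + 0.24 + 0.00 + 0.12 + 0.19 + 0.18 + 0.02 + 0.05 = 0.98
D = 1 − ½ × 0.98 = 1 − 0.490 = 0.5100

0.51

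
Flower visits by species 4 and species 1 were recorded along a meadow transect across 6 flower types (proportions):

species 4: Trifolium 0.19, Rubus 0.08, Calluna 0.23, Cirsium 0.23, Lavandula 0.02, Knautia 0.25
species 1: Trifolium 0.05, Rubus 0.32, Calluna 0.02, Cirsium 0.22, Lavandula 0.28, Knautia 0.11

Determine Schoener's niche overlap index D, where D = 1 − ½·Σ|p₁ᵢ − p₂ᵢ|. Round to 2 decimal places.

Σ|p₁ᵢ − p₂ᵢ| = 0.14 + 0.24 + 0.21 + 0.01 + 0.26 + 0.14 = 1.00
D = 1 − ½ × 1.00 = 1 − 0.500 = 0.5000

0.50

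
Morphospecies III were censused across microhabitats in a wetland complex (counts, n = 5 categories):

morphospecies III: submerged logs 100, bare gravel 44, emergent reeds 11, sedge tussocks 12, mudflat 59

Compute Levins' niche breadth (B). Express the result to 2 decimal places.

3.26

Proportions for morphospecies III (n=226): 100/226=0.4425, 44/226=0.1947, 11/226=0.0487, 12/226=0.0531, 59/226=0.2611
Σpᵢ² = 0.4425² + 0.1947² + 0.0487² + 0.0531² + 0.2611² = 0.195806 + 0.037908 + 0.002372 + 0.002820 + 0.068173 = 0.307079
B = 1 / 0.307079 = 3.2565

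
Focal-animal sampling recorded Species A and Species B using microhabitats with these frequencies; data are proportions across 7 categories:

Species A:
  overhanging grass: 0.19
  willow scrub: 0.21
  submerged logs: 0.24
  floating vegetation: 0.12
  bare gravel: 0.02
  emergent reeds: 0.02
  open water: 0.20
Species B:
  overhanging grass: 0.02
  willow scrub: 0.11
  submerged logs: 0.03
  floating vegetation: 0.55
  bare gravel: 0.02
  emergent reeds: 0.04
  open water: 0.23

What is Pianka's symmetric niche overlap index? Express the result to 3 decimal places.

Σ p₁ᵢp₂ᵢ = 0.0038 + 0.0231 + 0.0072 + 0.0660 + 0.0004 + 0.0008 + 0.0460 = 0.1473
Σp_1ᵢ² = 0.19² + 0.21² + 0.24² + 0.12² + 0.02² + 0.02² + 0.20² = 0.0361 + 0.0441 + 0.0576 + 0.0144 + 0.0004 + 0.0004 + 0.0400 = 0.1930
Σp_2ᵢ² = 0.02² + 0.11² + 0.03² + 0.55² + 0.02² + 0.04² + 0.23² = 0.0004 + 0.0121 + 0.0009 + 0.3025 + 0.0004 + 0.0016 + 0.0529 = 0.3708
O = 0.1473 / √(0.1930 × 0.3708) = 0.1473 / 0.267515 = 0.55062

0.551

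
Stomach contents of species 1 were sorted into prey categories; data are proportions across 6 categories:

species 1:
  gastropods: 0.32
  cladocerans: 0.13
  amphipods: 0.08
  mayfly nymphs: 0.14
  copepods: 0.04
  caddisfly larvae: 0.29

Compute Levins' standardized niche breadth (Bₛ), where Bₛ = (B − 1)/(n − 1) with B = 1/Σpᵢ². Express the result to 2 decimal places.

0.67

Σpᵢ² = 0.32² + 0.13² + 0.08² + 0.14² + 0.04² + 0.29² = 0.1024 + 0.0169 + 0.0064 + 0.0196 + 0.0016 + 0.0841 = 0.2310
B = 1 / 0.2310 = 4.3290
Bₛ = (B − 1)/(n − 1) = (4.3290 − 1)/(6 − 1) = 3.3290/5 = 0.6658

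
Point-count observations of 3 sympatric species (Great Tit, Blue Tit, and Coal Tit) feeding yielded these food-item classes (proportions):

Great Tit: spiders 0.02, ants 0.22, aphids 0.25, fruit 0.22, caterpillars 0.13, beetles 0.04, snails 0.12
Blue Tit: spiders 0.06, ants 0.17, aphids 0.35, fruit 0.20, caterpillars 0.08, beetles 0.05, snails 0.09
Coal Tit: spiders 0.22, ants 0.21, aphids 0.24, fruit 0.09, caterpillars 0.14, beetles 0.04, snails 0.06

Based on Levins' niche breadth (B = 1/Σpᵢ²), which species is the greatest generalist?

Coal Tit

Σp_Greaᵢ² = 0.02² + 0.22² + 0.25² + 0.22² + 0.13² + 0.04² + 0.12² = 0.0004 + 0.0484 + 0.0625 + 0.0484 + 0.0169 + 0.0016 + 0.0144 = 0.1926
B_Grea = 1 / 0.1926 = 5.1921
Σp_Blueᵢ² = 0.06² + 0.17² + 0.35² + 0.20² + 0.08² + 0.05² + 0.09² = 0.0036 + 0.0289 + 0.1225 + 0.0400 + 0.0064 + 0.0025 + 0.0081 = 0.2120
B_Blue = 1 / 0.2120 = 4.7170
Σp_Coalᵢ² = 0.22² + 0.21² + 0.24² + 0.09² + 0.14² + 0.04² + 0.06² = 0.0484 + 0.0441 + 0.0576 + 0.0081 + 0.0196 + 0.0016 + 0.0036 = 0.1830
B_Coal = 1 / 0.1830 = 5.4645
Highest B → broadest niche (most generalist): Coal Tit (B = 5.46).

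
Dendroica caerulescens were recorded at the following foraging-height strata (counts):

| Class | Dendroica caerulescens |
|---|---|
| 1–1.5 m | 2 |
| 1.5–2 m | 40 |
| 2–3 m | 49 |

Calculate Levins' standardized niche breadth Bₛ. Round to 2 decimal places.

Proportions for Dendroica caerulescens (n=91): 2/91=0.0220, 40/91=0.4396, 49/91=0.5385
Σpᵢ² = 0.0220² + 0.4396² + 0.5385² = 0.000484 + 0.193248 + 0.289982 = 0.483714
B = 1 / 0.483714 = 2.0673
Bₛ = (B − 1)/(n − 1) = (2.0673 − 1)/(3 − 1) = 1.0673/2 = 0.5337

0.53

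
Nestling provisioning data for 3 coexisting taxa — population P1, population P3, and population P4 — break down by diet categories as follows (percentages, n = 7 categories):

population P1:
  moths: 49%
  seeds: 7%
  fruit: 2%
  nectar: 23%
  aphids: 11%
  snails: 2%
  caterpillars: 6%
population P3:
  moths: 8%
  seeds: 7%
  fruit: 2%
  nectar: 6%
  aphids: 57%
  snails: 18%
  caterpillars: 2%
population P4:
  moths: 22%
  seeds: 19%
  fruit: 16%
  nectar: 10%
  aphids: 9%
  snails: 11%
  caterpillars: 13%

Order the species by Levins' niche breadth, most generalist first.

Convert percentages to proportions (divide by 100).
Σp_P1ᵢ² = 0.49² + 0.07² + 0.02² + 0.23² + 0.11² + 0.02² + 0.06² = 0.2401 + 0.0049 + 0.0004 + 0.0529 + 0.0121 + 0.0004 + 0.0036 = 0.3144
B_P1 = 1 / 0.3144 = 3.1807
Σp_P3ᵢ² = 0.08² + 0.07² + 0.02² + 0.06² + 0.57² + 0.18² + 0.02² = 0.0064 + 0.0049 + 0.0004 + 0.0036 + 0.3249 + 0.0324 + 0.0004 = 0.3730
B_P3 = 1 / 0.3730 = 2.6810
Σp_P4ᵢ² = 0.22² + 0.19² + 0.16² + 0.10² + 0.09² + 0.11² + 0.13² = 0.0484 + 0.0361 + 0.0256 + 0.0100 + 0.0081 + 0.0121 + 0.0169 = 0.1572
B_P4 = 1 / 0.1572 = 6.3613
Ranking by B (broadest → narrowest): population P4 (6.36) > population P1 (3.18) > population P3 (2.68)

population P4 > population P1 > population P3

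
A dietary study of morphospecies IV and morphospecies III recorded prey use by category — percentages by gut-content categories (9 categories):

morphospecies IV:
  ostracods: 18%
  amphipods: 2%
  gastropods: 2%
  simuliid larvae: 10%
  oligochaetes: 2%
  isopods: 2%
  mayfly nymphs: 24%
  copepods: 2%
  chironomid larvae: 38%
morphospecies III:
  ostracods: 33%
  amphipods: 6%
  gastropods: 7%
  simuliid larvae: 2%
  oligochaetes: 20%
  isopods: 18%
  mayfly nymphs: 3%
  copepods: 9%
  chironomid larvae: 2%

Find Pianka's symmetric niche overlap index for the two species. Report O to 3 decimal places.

Convert percentages to proportions (divide by 100).
Σ p₁ᵢp₂ᵢ = 0.0594 + 0.0012 + 0.0014 + 0.0020 + 0.0040 + 0.0036 + 0.0072 + 0.0018 + 0.0076 = 0.0882
Σp_1ᵢ² = 0.18² + 0.02² + 0.02² + 0.10² + 0.02² + 0.02² + 0.24² + 0.02² + 0.38² = 0.0324 + 0.0004 + 0.0004 + 0.0100 + 0.0004 + 0.0004 + 0.0576 + 0.0004 + 0.1444 = 0.2464
Σp_2ᵢ² = 0.33² + 0.06² + 0.07² + 0.02² + 0.20² + 0.18² + 0.03² + 0.09² + 0.02² = 0.1089 + 0.0036 + 0.0049 + 0.0004 + 0.0400 + 0.0324 + 0.0009 + 0.0081 + 0.0004 = 0.1996
O = 0.0882 / √(0.2464 × 0.1996) = 0.0882 / 0.221769 = 0.39771

0.398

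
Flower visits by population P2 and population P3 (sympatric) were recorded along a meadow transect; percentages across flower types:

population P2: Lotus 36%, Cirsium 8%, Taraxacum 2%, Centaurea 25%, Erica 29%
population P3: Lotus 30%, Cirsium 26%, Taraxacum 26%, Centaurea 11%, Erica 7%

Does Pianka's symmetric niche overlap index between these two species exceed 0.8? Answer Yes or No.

Convert percentages to proportions (divide by 100).
Σ p₁ᵢp₂ᵢ = 0.1080 + 0.0208 + 0.0052 + 0.0275 + 0.0203 = 0.1818
Σp_1ᵢ² = 0.36² + 0.08² + 0.02² + 0.25² + 0.29² = 0.1296 + 0.0064 + 0.0004 + 0.0625 + 0.0841 = 0.2830
Σp_2ᵢ² = 0.30² + 0.26² + 0.26² + 0.11² + 0.07² = 0.0900 + 0.0676 + 0.0676 + 0.0121 + 0.0049 = 0.2422
O = 0.1818 / √(0.2830 × 0.2422) = 0.1818 / 0.26181 = 0.6944
O = 0.6944 < 0.8 → No.

No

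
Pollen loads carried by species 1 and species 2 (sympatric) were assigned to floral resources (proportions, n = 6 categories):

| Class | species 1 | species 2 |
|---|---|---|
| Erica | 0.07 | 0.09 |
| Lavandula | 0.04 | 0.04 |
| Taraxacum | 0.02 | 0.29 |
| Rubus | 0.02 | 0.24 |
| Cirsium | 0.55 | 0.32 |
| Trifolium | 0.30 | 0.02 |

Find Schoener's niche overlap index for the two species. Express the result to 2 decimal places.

0.49

Σ|p₁ᵢ − p₂ᵢ| = 0.02 + 0.00 + 0.27 + 0.22 + 0.23 + 0.28 = 1.02
D = 1 − ½ × 1.02 = 1 − 0.510 = 0.4900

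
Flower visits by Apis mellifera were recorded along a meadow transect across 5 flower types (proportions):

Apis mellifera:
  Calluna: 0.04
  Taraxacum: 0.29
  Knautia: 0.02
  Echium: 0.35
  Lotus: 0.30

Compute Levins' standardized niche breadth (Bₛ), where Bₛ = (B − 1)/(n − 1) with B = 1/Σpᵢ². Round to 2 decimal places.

Σpᵢ² = 0.04² + 0.29² + 0.02² + 0.35² + 0.30² = 0.0016 + 0.0841 + 0.0004 + 0.1225 + 0.0900 = 0.2986
B = 1 / 0.2986 = 3.3490
Bₛ = (B − 1)/(n − 1) = (3.3490 − 1)/(5 − 1) = 2.3490/4 = 0.5873

0.59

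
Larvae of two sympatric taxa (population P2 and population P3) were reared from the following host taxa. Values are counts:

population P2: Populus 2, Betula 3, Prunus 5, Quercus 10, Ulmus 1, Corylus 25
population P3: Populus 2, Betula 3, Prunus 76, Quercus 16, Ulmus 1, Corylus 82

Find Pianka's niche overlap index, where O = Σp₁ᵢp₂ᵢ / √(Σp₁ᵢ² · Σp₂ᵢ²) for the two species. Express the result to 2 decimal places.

0.83

Proportions for population P2 (n=46): 2/46=0.0435, 3/46=0.0652, 5/46=0.1087, 10/46=0.2174, 1/46=0.0217, 25/46=0.5435
Proportions for population P3 (n=180): 2/180=0.0111, 3/180=0.0167, 76/180=0.4222, 16/180=0.0889, 1/180=0.0056, 82/180=0.4556
Σ p₁ᵢp₂ᵢ = 0.000483 + 0.001089 + 0.045893 + 0.019327 + 0.000122 + 0.247619 = 0.314533
Σp_1ᵢ² = 0.0435² + 0.0652² + 0.1087² + 0.2174² + 0.0217² + 0.5435² = 0.001892 + 0.004251 + 0.011816 + 0.047263 + 0.000471 + 0.295392 = 0.361085
Σp_2ᵢ² = 0.0111² + 0.0167² + 0.4222² + 0.0889² + 0.0056² + 0.4556² = 0.000123 + 0.000279 + 0.178253 + 0.007903 + 0.000031 + 0.207571 = 0.394160
O = 0.314533 / √(0.361085 × 0.394160) = 0.314533 / 0.3772602 = 0.8337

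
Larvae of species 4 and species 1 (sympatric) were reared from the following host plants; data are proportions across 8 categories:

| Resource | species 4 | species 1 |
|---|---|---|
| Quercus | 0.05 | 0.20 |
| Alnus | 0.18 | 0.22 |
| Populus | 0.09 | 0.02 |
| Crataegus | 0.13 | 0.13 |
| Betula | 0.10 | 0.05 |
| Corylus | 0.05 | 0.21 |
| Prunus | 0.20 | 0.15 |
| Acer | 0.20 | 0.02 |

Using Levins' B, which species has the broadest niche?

Σp_4ᵢ² = 0.05² + 0.18² + 0.09² + 0.13² + 0.10² + 0.05² + 0.20² + 0.20² = 0.0025 + 0.0324 + 0.0081 + 0.0169 + 0.0100 + 0.0025 + 0.0400 + 0.0400 = 0.1524
B_4 = 1 / 0.1524 = 6.5617
Σp_1ᵢ² = 0.20² + 0.22² + 0.02² + 0.13² + 0.05² + 0.21² + 0.15² + 0.02² = 0.0400 + 0.0484 + 0.0004 + 0.0169 + 0.0025 + 0.0441 + 0.0225 + 0.0004 = 0.1752
B_1 = 1 / 0.1752 = 5.7078
Highest B → broadest niche (most generalist): species 4 (B = 6.56).

species 4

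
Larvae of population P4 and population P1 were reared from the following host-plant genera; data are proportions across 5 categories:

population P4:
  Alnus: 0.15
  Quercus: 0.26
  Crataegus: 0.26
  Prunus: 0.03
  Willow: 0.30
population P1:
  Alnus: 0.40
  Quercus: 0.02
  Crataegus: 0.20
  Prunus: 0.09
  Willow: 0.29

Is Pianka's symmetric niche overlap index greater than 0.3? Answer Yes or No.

Yes

Σ p₁ᵢp₂ᵢ = 0.0600 + 0.0052 + 0.0520 + 0.0027 + 0.0870 = 0.2069
Σp_1ᵢ² = 0.15² + 0.26² + 0.26² + 0.03² + 0.30² = 0.0225 + 0.0676 + 0.0676 + 0.0009 + 0.0900 = 0.2486
Σp_2ᵢ² = 0.40² + 0.02² + 0.20² + 0.09² + 0.29² = 0.1600 + 0.0004 + 0.0400 + 0.0081 + 0.0841 = 0.2926
O = 0.2069 / √(0.2486 × 0.2926) = 0.2069 / 0.26970 = 0.7671
O = 0.7671 > 0.3 → Yes.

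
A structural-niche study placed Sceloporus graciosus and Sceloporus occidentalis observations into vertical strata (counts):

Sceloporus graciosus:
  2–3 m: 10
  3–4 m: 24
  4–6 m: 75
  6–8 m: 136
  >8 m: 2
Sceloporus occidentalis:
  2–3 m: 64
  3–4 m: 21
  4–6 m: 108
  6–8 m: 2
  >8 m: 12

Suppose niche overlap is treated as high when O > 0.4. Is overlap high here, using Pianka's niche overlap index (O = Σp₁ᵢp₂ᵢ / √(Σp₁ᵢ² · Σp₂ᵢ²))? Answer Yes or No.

Proportions for Sceloporus graciosus (n=247): 10/247=0.0405, 24/247=0.0972, 75/247=0.3036, 136/247=0.5506, 2/247=0.0081
Proportions for Sceloporus occidentalis (n=207): 64/207=0.3092, 21/207=0.1014, 108/207=0.5217, 2/207=0.0097, 12/207=0.0580
Σ p₁ᵢp₂ᵢ = 0.012523 + 0.009856 + 0.158388 + 0.005341 + 0.000470 = 0.186578
Σp_1ᵢ² = 0.0405² + 0.0972² + 0.3036² + 0.5506² + 0.0081² = 0.001640 + 0.009448 + 0.092173 + 0.303160 + 0.000066 = 0.406487
Σp_2ᵢ² = 0.3092² + 0.1014² + 0.5217² + 0.0097² + 0.0580² = 0.095605 + 0.010282 + 0.272171 + 0.000094 + 0.003364 = 0.381516
O = 0.186578 / √(0.406487 × 0.381516) = 0.186578 / 0.3938036 = 0.4738
O = 0.4738 > 0.4 → Yes.

Yes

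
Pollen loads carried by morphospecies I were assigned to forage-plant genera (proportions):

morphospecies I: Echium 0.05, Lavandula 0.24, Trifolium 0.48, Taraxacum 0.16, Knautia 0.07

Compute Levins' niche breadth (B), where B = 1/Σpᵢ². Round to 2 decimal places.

3.12

Σpᵢ² = 0.05² + 0.24² + 0.48² + 0.16² + 0.07² = 0.0025 + 0.0576 + 0.2304 + 0.0256 + 0.0049 = 0.3210
B = 1 / 0.3210 = 3.1153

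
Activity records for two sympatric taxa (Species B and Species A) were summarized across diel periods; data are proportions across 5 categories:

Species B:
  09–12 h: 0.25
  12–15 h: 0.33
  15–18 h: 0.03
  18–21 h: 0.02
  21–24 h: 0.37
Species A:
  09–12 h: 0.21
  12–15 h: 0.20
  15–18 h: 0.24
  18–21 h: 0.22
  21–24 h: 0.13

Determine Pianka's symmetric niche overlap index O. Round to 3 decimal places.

0.704

Σ p₁ᵢp₂ᵢ = 0.0525 + 0.0660 + 0.0072 + 0.0044 + 0.0481 = 0.1782
Σp_1ᵢ² = 0.25² + 0.33² + 0.03² + 0.02² + 0.37² = 0.0625 + 0.1089 + 0.0009 + 0.0004 + 0.1369 = 0.3096
Σp_2ᵢ² = 0.21² + 0.20² + 0.24² + 0.22² + 0.13² = 0.0441 + 0.0400 + 0.0576 + 0.0484 + 0.0169 = 0.2070
O = 0.1782 / √(0.3096 × 0.2070) = 0.1782 / 0.253154 = 0.70392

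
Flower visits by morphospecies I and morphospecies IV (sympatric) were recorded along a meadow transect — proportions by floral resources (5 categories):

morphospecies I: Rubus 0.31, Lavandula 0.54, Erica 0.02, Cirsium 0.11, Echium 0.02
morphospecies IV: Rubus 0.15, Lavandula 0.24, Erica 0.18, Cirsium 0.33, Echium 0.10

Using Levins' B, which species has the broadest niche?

morphospecies IV

Σp_Iᵢ² = 0.31² + 0.54² + 0.02² + 0.11² + 0.02² = 0.0961 + 0.2916 + 0.0004 + 0.0121 + 0.0004 = 0.4006
B_I = 1 / 0.4006 = 2.4963
Σp_IVᵢ² = 0.15² + 0.24² + 0.18² + 0.33² + 0.10² = 0.0225 + 0.0576 + 0.0324 + 0.1089 + 0.0100 = 0.2314
B_IV = 1 / 0.2314 = 4.3215
Highest B → broadest niche (most generalist): morphospecies IV (B = 4.32).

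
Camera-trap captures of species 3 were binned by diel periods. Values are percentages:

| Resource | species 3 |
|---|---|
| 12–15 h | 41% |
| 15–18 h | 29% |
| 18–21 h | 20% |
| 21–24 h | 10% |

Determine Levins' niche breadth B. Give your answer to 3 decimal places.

Convert percentages to proportions (divide by 100).
Σpᵢ² = 0.41² + 0.29² + 0.20² + 0.10² = 0.1681 + 0.0841 + 0.0400 + 0.0100 = 0.3022
B = 1 / 0.3022 = 3.30907

3.309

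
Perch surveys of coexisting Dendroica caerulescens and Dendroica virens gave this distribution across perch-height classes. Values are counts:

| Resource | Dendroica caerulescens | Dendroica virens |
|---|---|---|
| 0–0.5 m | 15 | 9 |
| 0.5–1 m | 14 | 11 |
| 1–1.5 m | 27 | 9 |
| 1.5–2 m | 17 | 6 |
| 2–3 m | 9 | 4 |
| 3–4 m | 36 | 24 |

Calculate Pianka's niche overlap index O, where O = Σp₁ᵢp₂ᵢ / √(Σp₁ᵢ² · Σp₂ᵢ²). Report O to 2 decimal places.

Proportions for Dendroica caerulescens (n=118): 15/118=0.1271, 14/118=0.1186, 27/118=0.2288, 17/118=0.1441, 9/118=0.0763, 36/118=0.3051
Proportions for Dendroica virens (n=63): 9/63=0.1429, 11/63=0.1746, 9/63=0.1429, 6/63=0.0952, 4/63=0.0635, 24/63=0.3810
Σ p₁ᵢp₂ᵢ = 0.018163 + 0.020708 + 0.032696 + 0.013718 + 0.004845 + 0.116243 = 0.206373
Σp_1ᵢ² = 0.1271² + 0.1186² + 0.2288² + 0.1441² + 0.0763² + 0.3051² = 0.016154 + 0.014066 + 0.052349 + 0.020765 + 0.005822 + 0.093086 = 0.202242
Σp_2ᵢ² = 0.1429² + 0.1746² + 0.1429² + 0.0952² + 0.0635² + 0.3810² = 0.020420 + 0.030485 + 0.020420 + 0.009063 + 0.004032 + 0.145161 = 0.229581
O = 0.206373 / √(0.202242 × 0.229581) = 0.206373 / 0.2154784 = 0.9577

0.96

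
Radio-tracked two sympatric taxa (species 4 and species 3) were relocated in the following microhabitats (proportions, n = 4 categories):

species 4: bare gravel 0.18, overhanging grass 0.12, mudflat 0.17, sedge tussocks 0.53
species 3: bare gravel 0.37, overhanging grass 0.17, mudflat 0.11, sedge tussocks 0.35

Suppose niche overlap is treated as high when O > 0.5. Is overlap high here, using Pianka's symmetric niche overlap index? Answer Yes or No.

Yes

Σ p₁ᵢp₂ᵢ = 0.0666 + 0.0204 + 0.0187 + 0.1855 = 0.2912
Σp_1ᵢ² = 0.18² + 0.12² + 0.17² + 0.53² = 0.0324 + 0.0144 + 0.0289 + 0.2809 = 0.3566
Σp_2ᵢ² = 0.37² + 0.17² + 0.11² + 0.35² = 0.1369 + 0.0289 + 0.0121 + 0.1225 = 0.3004
O = 0.2912 / √(0.3566 × 0.3004) = 0.2912 / 0.32730 = 0.8897
O = 0.8897 > 0.5 → Yes.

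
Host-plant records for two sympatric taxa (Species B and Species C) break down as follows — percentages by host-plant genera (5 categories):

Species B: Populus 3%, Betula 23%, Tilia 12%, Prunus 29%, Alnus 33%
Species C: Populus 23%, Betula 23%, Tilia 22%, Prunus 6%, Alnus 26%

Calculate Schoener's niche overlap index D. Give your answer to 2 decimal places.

Convert percentages to proportions (divide by 100).
Σ|p₁ᵢ − p₂ᵢ| = 0.20 + 0.00 + 0.10 + 0.23 + 0.07 = 0.60
D = 1 − ½ × 0.60 = 1 − 0.300 = 0.7000

0.70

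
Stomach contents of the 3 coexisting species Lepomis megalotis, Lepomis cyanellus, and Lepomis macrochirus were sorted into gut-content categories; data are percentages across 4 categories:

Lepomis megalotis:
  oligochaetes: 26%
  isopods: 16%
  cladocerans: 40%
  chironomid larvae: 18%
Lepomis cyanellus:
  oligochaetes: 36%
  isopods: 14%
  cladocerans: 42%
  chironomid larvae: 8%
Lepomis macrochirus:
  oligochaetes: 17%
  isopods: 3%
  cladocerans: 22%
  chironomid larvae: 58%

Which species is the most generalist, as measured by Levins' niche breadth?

Lepomis megalotis

Convert percentages to proportions (divide by 100).
Σp_megaᵢ² = 0.26² + 0.16² + 0.40² + 0.18² = 0.0676 + 0.0256 + 0.1600 + 0.0324 = 0.2856
B_mega = 1 / 0.2856 = 3.5014
Σp_cyanᵢ² = 0.36² + 0.14² + 0.42² + 0.08² = 0.1296 + 0.0196 + 0.1764 + 0.0064 = 0.3320
B_cyan = 1 / 0.3320 = 3.0120
Σp_macrᵢ² = 0.17² + 0.03² + 0.22² + 0.58² = 0.0289 + 0.0009 + 0.0484 + 0.3364 = 0.4146
B_macr = 1 / 0.4146 = 2.4120
Highest B → broadest niche (most generalist): Lepomis megalotis (B = 3.50).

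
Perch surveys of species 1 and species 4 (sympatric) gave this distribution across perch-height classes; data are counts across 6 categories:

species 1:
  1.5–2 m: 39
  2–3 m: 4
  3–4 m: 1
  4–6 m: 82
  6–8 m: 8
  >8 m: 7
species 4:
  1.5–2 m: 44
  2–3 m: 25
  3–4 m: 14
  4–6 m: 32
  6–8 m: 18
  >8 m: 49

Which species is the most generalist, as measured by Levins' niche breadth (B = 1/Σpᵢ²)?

species 4

Proportions for species 1 (n=141): 39/141=0.2766, 4/141=0.0284, 1/141=0.0071, 82/141=0.5816, 8/141=0.0567, 7/141=0.0496
Proportions for species 4 (n=182): 44/182=0.2418, 25/182=0.1374, 14/182=0.0769, 32/182=0.1758, 18/182=0.0989, 49/182=0.2692
Σp_1ᵢ² = 0.2766² + 0.0284² + 0.0071² + 0.5816² + 0.0567² + 0.0496² = 0.076508 + 0.000807 + 0.000050 + 0.338259 + 0.003215 + 0.002460 = 0.421299
B_1 = 1 / 0.421299 = 2.3736
Σp_4ᵢ² = 0.2418² + 0.1374² + 0.0769² + 0.1758² + 0.0989² + 0.2692² = 0.058467 + 0.018879 + 0.005914 + 0.030906 + 0.009781 + 0.072469 = 0.196416
B_4 = 1 / 0.196416 = 5.0912
Highest B → broadest niche (most generalist): species 4 (B = 5.09).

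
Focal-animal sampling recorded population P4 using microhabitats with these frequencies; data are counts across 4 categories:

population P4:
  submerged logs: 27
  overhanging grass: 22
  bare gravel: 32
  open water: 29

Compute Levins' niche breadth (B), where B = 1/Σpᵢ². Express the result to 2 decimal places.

3.93

Proportions for population P4 (n=110): 27/110=0.2455, 22/110=0.2000, 32/110=0.2909, 29/110=0.2636
Σpᵢ² = 0.2455² + 0.2000² + 0.2909² + 0.2636² = 0.060270 + 0.040000 + 0.084623 + 0.069485 = 0.254378
B = 1 / 0.254378 = 3.9312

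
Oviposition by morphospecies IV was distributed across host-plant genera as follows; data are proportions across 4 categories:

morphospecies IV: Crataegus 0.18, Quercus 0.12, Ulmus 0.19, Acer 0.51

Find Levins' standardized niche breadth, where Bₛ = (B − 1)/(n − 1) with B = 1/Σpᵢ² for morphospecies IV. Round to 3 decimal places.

Σpᵢ² = 0.18² + 0.12² + 0.19² + 0.51² = 0.0324 + 0.0144 + 0.0361 + 0.2601 = 0.3430
B = 1 / 0.3430 = 2.91545
Bₛ = (B − 1)/(n − 1) = (2.91545 − 1)/(4 − 1) = 1.91545/3 = 0.63848

0.638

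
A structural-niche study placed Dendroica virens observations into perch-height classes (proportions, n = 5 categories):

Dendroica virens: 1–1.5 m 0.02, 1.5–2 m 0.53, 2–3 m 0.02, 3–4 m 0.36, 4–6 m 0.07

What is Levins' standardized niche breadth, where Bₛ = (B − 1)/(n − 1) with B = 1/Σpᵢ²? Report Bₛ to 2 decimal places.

Σpᵢ² = 0.02² + 0.53² + 0.02² + 0.36² + 0.07² = 0.0004 + 0.2809 + 0.0004 + 0.1296 + 0.0049 = 0.4162
B = 1 / 0.4162 = 2.4027
Bₛ = (B − 1)/(n − 1) = (2.4027 − 1)/(5 − 1) = 1.4027/4 = 0.3507

0.35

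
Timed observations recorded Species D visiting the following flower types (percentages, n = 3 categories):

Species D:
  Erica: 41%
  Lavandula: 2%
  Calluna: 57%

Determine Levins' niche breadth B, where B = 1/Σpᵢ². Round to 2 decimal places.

Convert percentages to proportions (divide by 100).
Σpᵢ² = 0.41² + 0.02² + 0.57² = 0.1681 + 0.0004 + 0.3249 = 0.4934
B = 1 / 0.4934 = 2.0268

2.03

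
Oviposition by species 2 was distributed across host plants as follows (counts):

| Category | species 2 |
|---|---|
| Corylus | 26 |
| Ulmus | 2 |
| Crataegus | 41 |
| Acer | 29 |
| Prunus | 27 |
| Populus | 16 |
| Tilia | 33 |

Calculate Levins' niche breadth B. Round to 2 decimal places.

Proportions for species 2 (n=174): 26/174=0.1494, 2/174=0.0115, 41/174=0.2356, 29/174=0.1667, 27/174=0.1552, 16/174=0.0920, 33/174=0.1897
Σpᵢ² = 0.1494² + 0.0115² + 0.2356² + 0.1667² + 0.1552² + 0.0920² + 0.1897² = 0.022320 + 0.000132 + 0.055507 + 0.027789 + 0.024087 + 0.008464 + 0.035986 = 0.174285
B = 1 / 0.174285 = 5.7377

5.74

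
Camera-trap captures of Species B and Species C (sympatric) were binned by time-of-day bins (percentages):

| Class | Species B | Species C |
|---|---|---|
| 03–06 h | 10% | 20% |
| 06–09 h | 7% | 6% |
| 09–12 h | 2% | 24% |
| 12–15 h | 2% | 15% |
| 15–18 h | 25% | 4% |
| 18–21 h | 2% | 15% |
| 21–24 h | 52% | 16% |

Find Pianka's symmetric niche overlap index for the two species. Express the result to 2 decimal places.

Convert percentages to proportions (divide by 100).
Σ p₁ᵢp₂ᵢ = 0.0200 + 0.0042 + 0.0048 + 0.0030 + 0.0100 + 0.0030 + 0.0832 = 0.1282
Σp_1ᵢ² = 0.10² + 0.07² + 0.02² + 0.02² + 0.25² + 0.02² + 0.52² = 0.0100 + 0.0049 + 0.0004 + 0.0004 + 0.0625 + 0.0004 + 0.2704 = 0.3490
Σp_2ᵢ² = 0.20² + 0.06² + 0.24² + 0.15² + 0.04² + 0.15² + 0.16² = 0.0400 + 0.0036 + 0.0576 + 0.0225 + 0.0016 + 0.0225 + 0.0256 = 0.1734
O = 0.1282 / √(0.3490 × 0.1734) = 0.1282 / 0.24600 = 0.5211

0.52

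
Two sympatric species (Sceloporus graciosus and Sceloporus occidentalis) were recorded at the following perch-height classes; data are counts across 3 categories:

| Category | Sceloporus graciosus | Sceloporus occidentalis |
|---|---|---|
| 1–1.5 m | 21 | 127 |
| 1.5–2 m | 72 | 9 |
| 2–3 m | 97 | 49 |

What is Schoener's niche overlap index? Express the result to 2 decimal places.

0.42

Proportions for Sceloporus graciosus (n=190): 21/190=0.1105, 72/190=0.3789, 97/190=0.5105
Proportions for Sceloporus occidentalis (n=185): 127/185=0.6865, 9/185=0.0486, 49/185=0.2649
Σ|p₁ᵢ − p₂ᵢ| = 0.5760 + 0.3303 + 0.2456 = 1.1519
D = 1 − ½ × 1.1519 = 1 − 0.57595 = 0.42405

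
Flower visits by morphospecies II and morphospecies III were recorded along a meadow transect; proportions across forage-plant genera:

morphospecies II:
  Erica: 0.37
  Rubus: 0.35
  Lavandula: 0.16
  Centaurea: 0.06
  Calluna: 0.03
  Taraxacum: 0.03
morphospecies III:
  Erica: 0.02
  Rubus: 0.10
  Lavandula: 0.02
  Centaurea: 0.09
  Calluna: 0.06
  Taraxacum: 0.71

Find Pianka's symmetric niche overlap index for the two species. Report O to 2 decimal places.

Σ p₁ᵢp₂ᵢ = 0.0074 + 0.0350 + 0.0032 + 0.0054 + 0.0018 + 0.0213 = 0.0741
Σp_1ᵢ² = 0.37² + 0.35² + 0.16² + 0.06² + 0.03² + 0.03² = 0.1369 + 0.1225 + 0.0256 + 0.0036 + 0.0009 + 0.0009 = 0.2904
Σp_2ᵢ² = 0.02² + 0.10² + 0.02² + 0.09² + 0.06² + 0.71² = 0.0004 + 0.0100 + 0.0004 + 0.0081 + 0.0036 + 0.5041 = 0.5266
O = 0.0741 / √(0.2904 × 0.5266) = 0.0741 / 0.39106 = 0.1895

0.19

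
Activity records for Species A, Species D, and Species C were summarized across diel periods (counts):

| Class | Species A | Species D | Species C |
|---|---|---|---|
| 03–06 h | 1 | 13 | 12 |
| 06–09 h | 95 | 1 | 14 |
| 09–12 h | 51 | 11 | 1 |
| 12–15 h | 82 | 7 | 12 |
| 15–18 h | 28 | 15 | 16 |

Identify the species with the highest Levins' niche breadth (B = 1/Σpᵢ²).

Species C

Proportions for Species A (n=257): 1/257=0.0039, 95/257=0.3696, 51/257=0.1984, 82/257=0.3191, 28/257=0.1089
Proportions for Species D (n=47): 13/47=0.2766, 1/47=0.0213, 11/47=0.2340, 7/47=0.1489, 15/47=0.3191
Proportions for Species C (n=55): 12/55=0.2182, 14/55=0.2545, 1/55=0.0182, 12/55=0.2182, 16/55=0.2909
Σp_Aᵢ² = 0.0039² + 0.3696² + 0.1984² + 0.3191² + 0.1089² = 0.000015 + 0.136604 + 0.039363 + 0.101825 + 0.011859 = 0.289666
B_A = 1 / 0.289666 = 3.4523
Σp_Dᵢ² = 0.2766² + 0.0213² + 0.2340² + 0.1489² + 0.3191² = 0.076508 + 0.000454 + 0.054756 + 0.022171 + 0.101825 = 0.255714
B_D = 1 / 0.255714 = 3.9106
Σp_Cᵢ² = 0.2182² + 0.2545² + 0.0182² + 0.2182² + 0.2909² = 0.047611 + 0.064770 + 0.000331 + 0.047611 + 0.084623 = 0.244946
B_C = 1 / 0.244946 = 4.0825
Highest B → broadest niche (most generalist): Species C (B = 4.08).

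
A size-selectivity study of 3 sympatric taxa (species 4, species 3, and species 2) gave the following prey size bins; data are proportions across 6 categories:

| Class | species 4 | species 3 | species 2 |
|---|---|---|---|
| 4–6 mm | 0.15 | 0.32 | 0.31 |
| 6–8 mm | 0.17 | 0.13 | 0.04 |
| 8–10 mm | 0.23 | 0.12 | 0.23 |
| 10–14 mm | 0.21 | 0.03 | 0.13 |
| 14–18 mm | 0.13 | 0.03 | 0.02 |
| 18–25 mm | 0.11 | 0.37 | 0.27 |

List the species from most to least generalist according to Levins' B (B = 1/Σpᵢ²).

species 4 > species 2 > species 3

Σp_4ᵢ² = 0.15² + 0.17² + 0.23² + 0.21² + 0.13² + 0.11² = 0.0225 + 0.0289 + 0.0529 + 0.0441 + 0.0169 + 0.0121 = 0.1774
B_4 = 1 / 0.1774 = 5.6370
Σp_3ᵢ² = 0.32² + 0.13² + 0.12² + 0.03² + 0.03² + 0.37² = 0.1024 + 0.0169 + 0.0144 + 0.0009 + 0.0009 + 0.1369 = 0.2724
B_3 = 1 / 0.2724 = 3.6711
Σp_2ᵢ² = 0.31² + 0.04² + 0.23² + 0.13² + 0.02² + 0.27² = 0.0961 + 0.0016 + 0.0529 + 0.0169 + 0.0004 + 0.0729 = 0.2408
B_2 = 1 / 0.2408 = 4.1528
Ranking by B (broadest → narrowest): species 4 (5.64) > species 2 (4.15) > species 3 (3.67)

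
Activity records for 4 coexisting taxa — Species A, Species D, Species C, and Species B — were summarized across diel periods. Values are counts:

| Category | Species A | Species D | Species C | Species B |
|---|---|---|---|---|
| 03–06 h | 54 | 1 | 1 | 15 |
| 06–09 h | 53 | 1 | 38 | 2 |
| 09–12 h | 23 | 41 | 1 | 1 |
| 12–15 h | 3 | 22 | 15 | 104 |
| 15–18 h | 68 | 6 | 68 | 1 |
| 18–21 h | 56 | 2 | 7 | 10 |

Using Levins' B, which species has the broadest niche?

Species A

Proportions for Species A (n=257): 54/257=0.2101, 53/257=0.2062, 23/257=0.0895, 3/257=0.0117, 68/257=0.2646, 56/257=0.2179
Proportions for Species D (n=73): 1/73=0.0137, 1/73=0.0137, 41/73=0.5616, 22/73=0.3014, 6/73=0.0822, 2/73=0.0274
Proportions for Species C (n=130): 1/130=0.0077, 38/130=0.2923, 1/130=0.0077, 15/130=0.1154, 68/130=0.5231, 7/130=0.0538
Proportions for Species B (n=133): 15/133=0.1128, 2/133=0.0150, 1/133=0.0075, 104/133=0.7820, 1/133=0.0075, 10/133=0.0752
Σp_Aᵢ² = 0.2101² + 0.2062² + 0.0895² + 0.0117² + 0.2646² + 0.2179² = 0.044142 + 0.042518 + 0.008010 + 0.000137 + 0.070013 + 0.047480 = 0.212300
B_A = 1 / 0.212300 = 4.7103
Σp_Dᵢ² = 0.0137² + 0.0137² + 0.5616² + 0.3014² + 0.0822² + 0.0274² = 0.000188 + 0.000188 + 0.315395 + 0.090842 + 0.006757 + 0.000751 = 0.414121
B_D = 1 / 0.414121 = 2.4148
Σp_Cᵢ² = 0.0077² + 0.2923² + 0.0077² + 0.1154² + 0.5231² + 0.0538² = 0.000059 + 0.085439 + 0.000059 + 0.013317 + 0.273634 + 0.002894 = 0.375402
B_C = 1 / 0.375402 = 2.6638
Σp_Bᵢ² = 0.1128² + 0.0150² + 0.0075² + 0.7820² + 0.0075² + 0.0752² = 0.012724 + 0.000225 + 0.000056 + 0.611524 + 0.000056 + 0.005655 = 0.630240
B_B = 1 / 0.630240 = 1.5867
Highest B → broadest niche (most generalist): Species A (B = 4.71).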